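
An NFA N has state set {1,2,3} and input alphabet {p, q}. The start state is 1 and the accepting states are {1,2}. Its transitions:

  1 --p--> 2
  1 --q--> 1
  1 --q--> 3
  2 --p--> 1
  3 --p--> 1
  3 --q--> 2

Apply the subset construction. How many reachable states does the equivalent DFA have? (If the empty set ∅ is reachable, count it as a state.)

6

Start state of the DFA: {1}.
{1} --p--> {2}  [new]
{1} --q--> {1,3}  [new]
{2} --p--> {1}  [seen]
{2} --q--> ∅  [new]
{1,3} --p--> {1,2}  [new]
{1,3} --q--> {1,2,3}  [new]
∅ --p--> ∅  [seen]
∅ --q--> ∅  [seen]
{1,2} --p--> {1,2}  [seen]
{1,2} --q--> {1,3}  [seen]
{1,2,3} --p--> {1,2}  [seen]
{1,2,3} --q--> {1,2,3}  [seen]
Reachable DFA states: {1}, {2}, {1,3}, ∅, {1,2}, {1,2,3}.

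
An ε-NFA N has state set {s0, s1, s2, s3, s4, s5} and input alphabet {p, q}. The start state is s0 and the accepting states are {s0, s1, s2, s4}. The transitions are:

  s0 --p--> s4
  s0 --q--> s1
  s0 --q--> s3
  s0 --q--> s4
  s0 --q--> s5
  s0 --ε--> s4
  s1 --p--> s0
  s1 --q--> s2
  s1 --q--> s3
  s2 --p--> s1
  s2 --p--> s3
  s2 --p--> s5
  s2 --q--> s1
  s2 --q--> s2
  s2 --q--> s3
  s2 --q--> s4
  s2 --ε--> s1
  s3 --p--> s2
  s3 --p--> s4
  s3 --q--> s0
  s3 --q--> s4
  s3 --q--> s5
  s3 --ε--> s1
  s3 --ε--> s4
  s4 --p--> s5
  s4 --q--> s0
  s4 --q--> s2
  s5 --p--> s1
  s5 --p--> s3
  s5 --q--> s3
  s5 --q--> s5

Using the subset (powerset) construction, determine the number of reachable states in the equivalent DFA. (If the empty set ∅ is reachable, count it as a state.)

Start state of the DFA: {s0, s4} (ε-closure of the NFA start).
{s0, s4} --p--> {s4, s5}  [new]
{s0, s4} --q--> {s0, s1, s2, s3, s4, s5}  [new]
{s4, s5} --p--> {s1, s3, s4, s5}  [new]
{s4, s5} --q--> {s0, s1, s2, s3, s4, s5}  [seen]
{s0, s1, s2, s3, s4, s5} --p--> {s0, s1, s2, s3, s4, s5}  [seen]
{s0, s1, s2, s3, s4, s5} --q--> {s0, s1, s2, s3, s4, s5}  [seen]
{s1, s3, s4, s5} --p--> {s0, s1, s2, s3, s4, s5}  [seen]
{s1, s3, s4, s5} --q--> {s0, s1, s2, s3, s4, s5}  [seen]
Reachable DFA states: {s0, s4}, {s4, s5}, {s0, s1, s2, s3, s4, s5}, {s1, s3, s4, s5}.

4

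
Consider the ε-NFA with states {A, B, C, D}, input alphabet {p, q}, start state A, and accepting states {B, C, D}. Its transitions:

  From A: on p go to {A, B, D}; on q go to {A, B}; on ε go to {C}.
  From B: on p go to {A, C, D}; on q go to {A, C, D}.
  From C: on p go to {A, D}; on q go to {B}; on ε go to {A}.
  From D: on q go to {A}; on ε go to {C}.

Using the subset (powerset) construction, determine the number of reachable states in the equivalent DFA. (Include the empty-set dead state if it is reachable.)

3

Start state of the DFA: {A, C} (ε-closure of the NFA start).
{A, C} --p--> {A, B, C, D}  [new]
{A, C} --q--> {A, B, C}  [new]
{A, B, C, D} --p--> {A, B, C, D}  [seen]
{A, B, C, D} --q--> {A, B, C, D}  [seen]
{A, B, C} --p--> {A, B, C, D}  [seen]
{A, B, C} --q--> {A, B, C, D}  [seen]
Reachable DFA states: {A, C}, {A, B, C, D}, {A, B, C}.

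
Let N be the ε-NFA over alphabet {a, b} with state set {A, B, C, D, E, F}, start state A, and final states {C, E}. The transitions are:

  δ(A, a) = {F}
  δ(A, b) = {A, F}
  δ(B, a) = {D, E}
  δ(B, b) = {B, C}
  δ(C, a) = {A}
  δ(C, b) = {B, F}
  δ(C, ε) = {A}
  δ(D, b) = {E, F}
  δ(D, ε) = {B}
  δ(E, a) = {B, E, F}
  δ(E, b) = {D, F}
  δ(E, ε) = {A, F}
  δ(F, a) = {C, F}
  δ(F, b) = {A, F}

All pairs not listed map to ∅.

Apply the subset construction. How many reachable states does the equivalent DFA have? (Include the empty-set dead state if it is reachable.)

7

Start state of the DFA: {A} (ε-closure of the NFA start).
{A} --a--> {F}  [new]
{A} --b--> {A, F}  [new]
{F} --a--> {A, C, F}  [new]
{F} --b--> {A, F}  [seen]
{A, F} --a--> {A, C, F}  [seen]
{A, F} --b--> {A, F}  [seen]
{A, C, F} --a--> {A, C, F}  [seen]
{A, C, F} --b--> {A, B, F}  [new]
{A, B, F} --a--> {A, B, C, D, E, F}  [new]
{A, B, F} --b--> {A, B, C, F}  [new]
{A, B, C, D, E, F} --a--> {A, B, C, D, E, F}  [seen]
{A, B, C, D, E, F} --b--> {A, B, C, D, E, F}  [seen]
{A, B, C, F} --a--> {A, B, C, D, E, F}  [seen]
{A, B, C, F} --b--> {A, B, C, F}  [seen]
Reachable DFA states: {A}, {F}, {A, F}, {A, C, F}, {A, B, F}, {A, B, C, D, E, F}, {A, B, C, F}.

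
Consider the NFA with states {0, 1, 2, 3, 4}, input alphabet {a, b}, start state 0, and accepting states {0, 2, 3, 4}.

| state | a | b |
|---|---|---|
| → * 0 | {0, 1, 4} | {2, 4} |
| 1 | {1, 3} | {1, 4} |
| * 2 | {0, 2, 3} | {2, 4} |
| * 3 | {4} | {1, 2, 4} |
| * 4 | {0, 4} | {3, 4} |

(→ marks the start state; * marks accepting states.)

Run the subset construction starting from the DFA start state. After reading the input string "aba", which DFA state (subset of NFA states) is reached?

{0, 1, 2, 3, 4}

Start: {0}.
δ(0,a) = {0, 1, 4}.
Union: {0, 1, 4}.
After a: {0, 1, 4}.
δ(0,b) = {2, 4}; δ(1,b) = {1, 4}; δ(4,b) = {3, 4}.
Union: {1, 2, 3, 4}.
After b: {1, 2, 3, 4}.
δ(1,a) = {1, 3}; δ(2,a) = {0, 2, 3}; δ(3,a) = {4}; δ(4,a) = {0, 4}.
Union: {0, 1, 2, 3, 4}.
After a: {0, 1, 2, 3, 4}.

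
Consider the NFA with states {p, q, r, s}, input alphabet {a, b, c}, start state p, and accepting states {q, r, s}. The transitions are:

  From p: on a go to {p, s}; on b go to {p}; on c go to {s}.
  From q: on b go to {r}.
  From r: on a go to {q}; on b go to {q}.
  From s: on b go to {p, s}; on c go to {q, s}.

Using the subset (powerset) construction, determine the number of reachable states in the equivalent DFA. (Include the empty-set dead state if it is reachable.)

Start state of the DFA: {p}.
{p} --a--> {p, s}  [new]
{p} --b--> {p}  [seen]
{p} --c--> {s}  [new]
{p, s} --a--> {p, s}  [seen]
{p, s} --b--> {p, s}  [seen]
{p, s} --c--> {q, s}  [new]
{s} --a--> ∅  [new]
{s} --b--> {p, s}  [seen]
{s} --c--> {q, s}  [seen]
{q, s} --a--> ∅  [seen]
{q, s} --b--> {p, r, s}  [new]
{q, s} --c--> {q, s}  [seen]
∅ --a--> ∅  [seen]
∅ --b--> ∅  [seen]
∅ --c--> ∅  [seen]
{p, r, s} --a--> {p, q, s}  [new]
{p, r, s} --b--> {p, q, s}  [seen]
{p, r, s} --c--> {q, s}  [seen]
{p, q, s} --a--> {p, s}  [seen]
{p, q, s} --b--> {p, r, s}  [seen]
{p, q, s} --c--> {q, s}  [seen]
Reachable DFA states: {p}, {p, s}, {s}, {q, s}, ∅, {p, r, s}, {p, q, s}.

7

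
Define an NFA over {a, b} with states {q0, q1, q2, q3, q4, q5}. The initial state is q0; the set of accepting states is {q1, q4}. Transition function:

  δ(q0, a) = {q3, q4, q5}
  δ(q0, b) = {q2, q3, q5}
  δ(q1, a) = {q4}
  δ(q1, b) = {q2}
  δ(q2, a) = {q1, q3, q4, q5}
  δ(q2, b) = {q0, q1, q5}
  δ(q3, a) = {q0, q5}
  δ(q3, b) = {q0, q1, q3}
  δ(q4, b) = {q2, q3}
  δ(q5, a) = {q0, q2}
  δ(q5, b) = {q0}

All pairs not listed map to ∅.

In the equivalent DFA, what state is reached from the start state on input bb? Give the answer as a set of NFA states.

Start: {q0}.
δ(q0,b) = {q2, q3, q5}.
Union: {q2, q3, q5}.
After b: {q2, q3, q5}.
δ(q2,b) = {q0, q1, q5}; δ(q3,b) = {q0, q1, q3}; δ(q5,b) = {q0}.
Union: {q0, q1, q3, q5}.
After b: {q0, q1, q3, q5}.

{q0, q1, q3, q5}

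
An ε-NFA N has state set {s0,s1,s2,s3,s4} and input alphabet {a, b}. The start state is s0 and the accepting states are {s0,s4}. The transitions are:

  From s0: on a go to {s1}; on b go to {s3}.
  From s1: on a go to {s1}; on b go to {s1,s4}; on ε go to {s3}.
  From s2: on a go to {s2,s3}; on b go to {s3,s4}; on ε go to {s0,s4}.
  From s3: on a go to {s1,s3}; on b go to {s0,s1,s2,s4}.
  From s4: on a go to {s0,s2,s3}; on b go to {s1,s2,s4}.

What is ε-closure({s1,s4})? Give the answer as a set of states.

Begin with {s1,s4}.
s1 →ε {s3}; add s3.
ε-closure = {s1,s3,s4}.

{s1,s3,s4}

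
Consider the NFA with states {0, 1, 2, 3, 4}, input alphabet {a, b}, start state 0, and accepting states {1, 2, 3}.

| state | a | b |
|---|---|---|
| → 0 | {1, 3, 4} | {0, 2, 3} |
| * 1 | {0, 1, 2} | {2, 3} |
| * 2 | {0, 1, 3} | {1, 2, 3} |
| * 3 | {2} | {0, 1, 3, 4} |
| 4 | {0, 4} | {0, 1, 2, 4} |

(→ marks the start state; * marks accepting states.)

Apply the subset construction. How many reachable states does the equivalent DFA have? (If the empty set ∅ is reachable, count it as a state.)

Start state of the DFA: {0}.
{0} --a--> {1, 3, 4}  [new]
{0} --b--> {0, 2, 3}  [new]
{1, 3, 4} --a--> {0, 1, 2, 4}  [new]
{1, 3, 4} --b--> {0, 1, 2, 3, 4}  [new]
{0, 2, 3} --a--> {0, 1, 2, 3, 4}  [seen]
{0, 2, 3} --b--> {0, 1, 2, 3, 4}  [seen]
{0, 1, 2, 4} --a--> {0, 1, 2, 3, 4}  [seen]
{0, 1, 2, 4} --b--> {0, 1, 2, 3, 4}  [seen]
{0, 1, 2, 3, 4} --a--> {0, 1, 2, 3, 4}  [seen]
{0, 1, 2, 3, 4} --b--> {0, 1, 2, 3, 4}  [seen]
Reachable DFA states: {0}, {1, 3, 4}, {0, 2, 3}, {0, 1, 2, 4}, {0, 1, 2, 3, 4}.

5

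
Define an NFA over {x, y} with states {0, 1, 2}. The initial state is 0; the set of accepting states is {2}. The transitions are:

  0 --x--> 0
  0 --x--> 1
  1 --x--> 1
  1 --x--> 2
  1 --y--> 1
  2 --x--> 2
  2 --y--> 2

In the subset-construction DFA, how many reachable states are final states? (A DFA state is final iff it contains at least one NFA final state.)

2

Start state of the DFA: {0}.
{0} --x--> {0, 1}  [new]
{0} --y--> ∅  [new]
{0, 1} --x--> {0, 1, 2}  [new]
{0, 1} --y--> {1}  [new]
∅ --x--> ∅  [seen]
∅ --y--> ∅  [seen]
{0, 1, 2} --x--> {0, 1, 2}  [seen]
{0, 1, 2} --y--> {1, 2}  [new]
{1} --x--> {1, 2}  [seen]
{1} --y--> {1}  [seen]
{1, 2} --x--> {1, 2}  [seen]
{1, 2} --y--> {1, 2}  [seen]
Reachable DFA states: {0}, {0, 1}, ∅, {0, 1, 2}, {1}, {1, 2}.
Accepting DFA states (contain an NFA accepting state): {0, 1, 2}, {1, 2}.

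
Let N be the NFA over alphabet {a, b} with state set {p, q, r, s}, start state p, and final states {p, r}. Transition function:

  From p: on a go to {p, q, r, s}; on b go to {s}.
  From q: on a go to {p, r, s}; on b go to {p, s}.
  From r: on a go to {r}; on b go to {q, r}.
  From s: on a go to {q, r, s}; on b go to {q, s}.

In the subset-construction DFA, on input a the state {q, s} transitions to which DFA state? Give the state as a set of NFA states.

{p, q, r, s}

δ(q,a) = {p, r, s}; δ(s,a) = {q, r, s}.
Union: {p, q, r, s}.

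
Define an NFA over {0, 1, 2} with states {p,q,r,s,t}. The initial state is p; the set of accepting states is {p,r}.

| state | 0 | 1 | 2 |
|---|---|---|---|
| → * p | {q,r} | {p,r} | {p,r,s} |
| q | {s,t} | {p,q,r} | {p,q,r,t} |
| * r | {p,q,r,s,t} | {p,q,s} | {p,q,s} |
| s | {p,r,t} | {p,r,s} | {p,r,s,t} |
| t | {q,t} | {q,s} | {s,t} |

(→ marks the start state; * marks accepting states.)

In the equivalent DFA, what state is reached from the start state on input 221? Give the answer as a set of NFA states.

Start: {p}.
δ(p,2) = {p,r,s}.
Union: {p,r,s}.
After 2: {p,r,s}.
δ(p,2) = {p,r,s}; δ(r,2) = {p,q,s}; δ(s,2) = {p,r,s,t}.
Union: {p,q,r,s,t}.
After 2: {p,q,r,s,t}.
δ(p,1) = {p,r}; δ(q,1) = {p,q,r}; δ(r,1) = {p,q,s}; δ(s,1) = {p,r,s}; δ(t,1) = {q,s}.
Union: {p,q,r,s}.
After 1: {p,q,r,s}.

{p,q,r,s}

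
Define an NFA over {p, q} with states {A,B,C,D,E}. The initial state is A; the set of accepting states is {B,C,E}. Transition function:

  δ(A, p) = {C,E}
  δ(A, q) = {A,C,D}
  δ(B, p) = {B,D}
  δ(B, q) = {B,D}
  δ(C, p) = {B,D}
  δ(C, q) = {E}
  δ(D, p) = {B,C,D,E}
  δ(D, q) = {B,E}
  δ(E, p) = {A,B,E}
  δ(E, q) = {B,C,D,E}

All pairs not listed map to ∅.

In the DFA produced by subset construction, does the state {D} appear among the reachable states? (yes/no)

Start state of the DFA: {A}.
{A} --p--> {C,E}  [new]
{A} --q--> {A,C,D}  [new]
{C,E} --p--> {A,B,D,E}  [new]
{C,E} --q--> {B,C,D,E}  [new]
{A,C,D} --p--> {B,C,D,E}  [seen]
{A,C,D} --q--> {A,B,C,D,E}  [new]
{A,B,D,E} --p--> {A,B,C,D,E}  [seen]
{A,B,D,E} --q--> {A,B,C,D,E}  [seen]
{B,C,D,E} --p--> {A,B,C,D,E}  [seen]
{B,C,D,E} --q--> {B,C,D,E}  [seen]
{A,B,C,D,E} --p--> {A,B,C,D,E}  [seen]
{A,B,C,D,E} --q--> {A,B,C,D,E}  [seen]
Reachable DFA states: {A}, {C,E}, {A,C,D}, {A,B,D,E}, {B,C,D,E}, {A,B,C,D,E}.
{D} is not among them.

no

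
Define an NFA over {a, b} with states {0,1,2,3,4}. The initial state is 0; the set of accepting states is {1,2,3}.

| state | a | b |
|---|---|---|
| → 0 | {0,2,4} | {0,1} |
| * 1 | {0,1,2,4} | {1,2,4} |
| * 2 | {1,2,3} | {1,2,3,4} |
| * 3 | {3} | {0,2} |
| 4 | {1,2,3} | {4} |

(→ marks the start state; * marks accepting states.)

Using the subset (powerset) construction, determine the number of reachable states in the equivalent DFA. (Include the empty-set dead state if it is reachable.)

Start state of the DFA: {0}.
{0} --a--> {0,2,4}  [new]
{0} --b--> {0,1}  [new]
{0,2,4} --a--> {0,1,2,3,4}  [new]
{0,2,4} --b--> {0,1,2,3,4}  [seen]
{0,1} --a--> {0,1,2,4}  [new]
{0,1} --b--> {0,1,2,4}  [seen]
{0,1,2,3,4} --a--> {0,1,2,3,4}  [seen]
{0,1,2,3,4} --b--> {0,1,2,3,4}  [seen]
{0,1,2,4} --a--> {0,1,2,3,4}  [seen]
{0,1,2,4} --b--> {0,1,2,3,4}  [seen]
Reachable DFA states: {0}, {0,2,4}, {0,1}, {0,1,2,3,4}, {0,1,2,4}.

5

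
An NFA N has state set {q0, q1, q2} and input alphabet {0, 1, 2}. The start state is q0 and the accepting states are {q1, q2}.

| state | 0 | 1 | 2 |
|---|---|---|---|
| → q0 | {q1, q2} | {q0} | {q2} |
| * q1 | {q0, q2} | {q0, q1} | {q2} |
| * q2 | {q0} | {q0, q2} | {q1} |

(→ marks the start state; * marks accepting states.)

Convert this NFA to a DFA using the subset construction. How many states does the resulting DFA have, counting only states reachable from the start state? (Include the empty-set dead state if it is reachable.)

7

Start state of the DFA: {q0}.
{q0} --0--> {q1, q2}  [new]
{q0} --1--> {q0}  [seen]
{q0} --2--> {q2}  [new]
{q1, q2} --0--> {q0, q2}  [new]
{q1, q2} --1--> {q0, q1, q2}  [new]
{q1, q2} --2--> {q1, q2}  [seen]
{q2} --0--> {q0}  [seen]
{q2} --1--> {q0, q2}  [seen]
{q2} --2--> {q1}  [new]
{q0, q2} --0--> {q0, q1, q2}  [seen]
{q0, q2} --1--> {q0, q2}  [seen]
{q0, q2} --2--> {q1, q2}  [seen]
{q0, q1, q2} --0--> {q0, q1, q2}  [seen]
{q0, q1, q2} --1--> {q0, q1, q2}  [seen]
{q0, q1, q2} --2--> {q1, q2}  [seen]
{q1} --0--> {q0, q2}  [seen]
{q1} --1--> {q0, q1}  [new]
{q1} --2--> {q2}  [seen]
{q0, q1} --0--> {q0, q1, q2}  [seen]
{q0, q1} --1--> {q0, q1}  [seen]
{q0, q1} --2--> {q2}  [seen]
Reachable DFA states: {q0}, {q1, q2}, {q2}, {q0, q2}, {q0, q1, q2}, {q1}, {q0, q1}.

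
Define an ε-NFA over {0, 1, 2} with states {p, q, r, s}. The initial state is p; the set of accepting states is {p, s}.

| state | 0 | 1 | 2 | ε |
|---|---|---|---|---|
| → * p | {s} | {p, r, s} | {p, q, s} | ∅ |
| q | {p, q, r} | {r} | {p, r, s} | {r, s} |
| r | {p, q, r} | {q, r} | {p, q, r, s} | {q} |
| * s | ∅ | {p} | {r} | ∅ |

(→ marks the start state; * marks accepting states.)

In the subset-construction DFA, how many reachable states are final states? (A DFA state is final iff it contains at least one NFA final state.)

4

Start state of the DFA: {p} (ε-closure of the NFA start).
{p} --0--> {s}  [new]
{p} --1--> {p, q, r, s}  [new]
{p} --2--> {p, q, r, s}  [seen]
{s} --0--> ∅  [new]
{s} --1--> {p}  [seen]
{s} --2--> {q, r, s}  [new]
{p, q, r, s} --0--> {p, q, r, s}  [seen]
{p, q, r, s} --1--> {p, q, r, s}  [seen]
{p, q, r, s} --2--> {p, q, r, s}  [seen]
∅ --0--> ∅  [seen]
∅ --1--> ∅  [seen]
∅ --2--> ∅  [seen]
{q, r, s} --0--> {p, q, r, s}  [seen]
{q, r, s} --1--> {p, q, r, s}  [seen]
{q, r, s} --2--> {p, q, r, s}  [seen]
Reachable DFA states: {p}, {s}, {p, q, r, s}, ∅, {q, r, s}.
Accepting DFA states (contain an NFA accepting state): {p}, {s}, {p, q, r, s}, {q, r, s}.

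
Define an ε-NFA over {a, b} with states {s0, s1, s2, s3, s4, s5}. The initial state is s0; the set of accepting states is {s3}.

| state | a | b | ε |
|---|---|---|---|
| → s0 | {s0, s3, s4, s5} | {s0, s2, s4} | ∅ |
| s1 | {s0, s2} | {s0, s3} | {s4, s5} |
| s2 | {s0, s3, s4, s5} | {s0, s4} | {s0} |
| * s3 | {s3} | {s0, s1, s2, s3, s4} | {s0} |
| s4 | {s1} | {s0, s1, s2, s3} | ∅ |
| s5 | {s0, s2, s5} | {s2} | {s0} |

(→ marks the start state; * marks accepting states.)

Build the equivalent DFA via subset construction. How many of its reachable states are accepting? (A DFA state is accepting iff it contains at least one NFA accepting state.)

Start state of the DFA: {s0} (ε-closure of the NFA start).
{s0} --a--> {s0, s3, s4, s5}  [new]
{s0} --b--> {s0, s2, s4}  [new]
{s0, s3, s4, s5} --a--> {s0, s1, s2, s3, s4, s5}  [new]
{s0, s3, s4, s5} --b--> {s0, s1, s2, s3, s4, s5}  [seen]
{s0, s2, s4} --a--> {s0, s1, s3, s4, s5}  [new]
{s0, s2, s4} --b--> {s0, s1, s2, s3, s4, s5}  [seen]
{s0, s1, s2, s3, s4, s5} --a--> {s0, s1, s2, s3, s4, s5}  [seen]
{s0, s1, s2, s3, s4, s5} --b--> {s0, s1, s2, s3, s4, s5}  [seen]
{s0, s1, s3, s4, s5} --a--> {s0, s1, s2, s3, s4, s5}  [seen]
{s0, s1, s3, s4, s5} --b--> {s0, s1, s2, s3, s4, s5}  [seen]
Reachable DFA states: {s0}, {s0, s3, s4, s5}, {s0, s2, s4}, {s0, s1, s2, s3, s4, s5}, {s0, s1, s3, s4, s5}.
Accepting DFA states (contain an NFA accepting state): {s0, s3, s4, s5}, {s0, s1, s2, s3, s4, s5}, {s0, s1, s3, s4, s5}.

3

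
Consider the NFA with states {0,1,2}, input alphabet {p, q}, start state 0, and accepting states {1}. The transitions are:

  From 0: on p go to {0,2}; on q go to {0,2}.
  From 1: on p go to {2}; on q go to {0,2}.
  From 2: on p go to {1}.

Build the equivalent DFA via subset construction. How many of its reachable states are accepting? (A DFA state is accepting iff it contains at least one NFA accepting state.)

Start state of the DFA: {0}.
{0} --p--> {0,2}  [new]
{0} --q--> {0,2}  [seen]
{0,2} --p--> {0,1,2}  [new]
{0,2} --q--> {0,2}  [seen]
{0,1,2} --p--> {0,1,2}  [seen]
{0,1,2} --q--> {0,2}  [seen]
Reachable DFA states: {0}, {0,2}, {0,1,2}.
Accepting DFA states (contain an NFA accepting state): {0,1,2}.

1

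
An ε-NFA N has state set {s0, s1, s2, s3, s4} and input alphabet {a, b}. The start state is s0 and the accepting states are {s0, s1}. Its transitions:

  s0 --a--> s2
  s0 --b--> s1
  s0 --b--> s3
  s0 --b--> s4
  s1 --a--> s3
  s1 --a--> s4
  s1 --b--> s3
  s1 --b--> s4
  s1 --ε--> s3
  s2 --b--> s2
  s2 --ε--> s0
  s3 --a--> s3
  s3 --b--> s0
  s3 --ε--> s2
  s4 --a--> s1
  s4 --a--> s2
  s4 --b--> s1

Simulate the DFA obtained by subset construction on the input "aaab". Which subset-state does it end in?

{s0, s1, s2, s3, s4}

Start: {s0}.
δ(s0,a) = {s2}.
Union: {s2}.
ε-closure gives {s0, s2}.
After a: {s0, s2}.
δ(s0,a) = {s2}; δ(s2,a) = ∅.
Union: {s2}.
ε-closure gives {s0, s2}.
After a: {s0, s2}.
δ(s0,a) = {s2}; δ(s2,a) = ∅.
Union: {s2}.
ε-closure gives {s0, s2}.
After a: {s0, s2}.
δ(s0,b) = {s1, s3, s4}; δ(s2,b) = {s2}.
Union: {s1, s2, s3, s4}.
ε-closure gives {s0, s1, s2, s3, s4}.
After b: {s0, s1, s2, s3, s4}.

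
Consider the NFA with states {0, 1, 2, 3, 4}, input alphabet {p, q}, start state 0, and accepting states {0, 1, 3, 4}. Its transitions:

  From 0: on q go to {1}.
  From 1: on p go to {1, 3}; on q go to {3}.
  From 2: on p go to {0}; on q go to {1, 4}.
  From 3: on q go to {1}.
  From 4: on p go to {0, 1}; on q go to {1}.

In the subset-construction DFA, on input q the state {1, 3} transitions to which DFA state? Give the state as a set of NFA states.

δ(1,q) = {3}; δ(3,q) = {1}.
Union: {1, 3}.

{1, 3}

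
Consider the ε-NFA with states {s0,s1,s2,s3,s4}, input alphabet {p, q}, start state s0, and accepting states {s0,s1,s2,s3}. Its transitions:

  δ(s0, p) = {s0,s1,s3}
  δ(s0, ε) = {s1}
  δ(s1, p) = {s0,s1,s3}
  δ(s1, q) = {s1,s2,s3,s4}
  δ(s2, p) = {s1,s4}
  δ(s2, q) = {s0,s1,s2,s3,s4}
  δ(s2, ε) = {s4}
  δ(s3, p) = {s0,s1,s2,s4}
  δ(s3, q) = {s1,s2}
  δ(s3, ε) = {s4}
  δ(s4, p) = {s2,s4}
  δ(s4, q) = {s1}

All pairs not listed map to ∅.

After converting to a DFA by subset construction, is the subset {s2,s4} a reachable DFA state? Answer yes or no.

no

Start state of the DFA: {s0,s1} (ε-closure of the NFA start).
{s0,s1} --p--> {s0,s1,s3,s4}  [new]
{s0,s1} --q--> {s1,s2,s3,s4}  [new]
{s0,s1,s3,s4} --p--> {s0,s1,s2,s3,s4}  [new]
{s0,s1,s3,s4} --q--> {s1,s2,s3,s4}  [seen]
{s1,s2,s3,s4} --p--> {s0,s1,s2,s3,s4}  [seen]
{s1,s2,s3,s4} --q--> {s0,s1,s2,s3,s4}  [seen]
{s0,s1,s2,s3,s4} --p--> {s0,s1,s2,s3,s4}  [seen]
{s0,s1,s2,s3,s4} --q--> {s0,s1,s2,s3,s4}  [seen]
Reachable DFA states: {s0,s1}, {s0,s1,s3,s4}, {s1,s2,s3,s4}, {s0,s1,s2,s3,s4}.
{s2,s4} is not among them.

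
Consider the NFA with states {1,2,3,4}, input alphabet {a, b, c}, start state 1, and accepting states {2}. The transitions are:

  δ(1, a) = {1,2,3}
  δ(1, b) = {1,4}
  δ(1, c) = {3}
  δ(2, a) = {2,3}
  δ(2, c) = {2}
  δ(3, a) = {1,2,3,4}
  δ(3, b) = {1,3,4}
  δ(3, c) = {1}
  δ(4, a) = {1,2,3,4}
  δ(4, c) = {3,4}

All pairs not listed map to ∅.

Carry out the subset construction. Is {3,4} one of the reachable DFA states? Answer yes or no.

Start state of the DFA: {1}.
{1} --a--> {1,2,3}  [new]
{1} --b--> {1,4}  [new]
{1} --c--> {3}  [new]
{1,2,3} --a--> {1,2,3,4}  [new]
{1,2,3} --b--> {1,3,4}  [new]
{1,2,3} --c--> {1,2,3}  [seen]
{1,4} --a--> {1,2,3,4}  [seen]
{1,4} --b--> {1,4}  [seen]
{1,4} --c--> {3,4}  [new]
{3} --a--> {1,2,3,4}  [seen]
{3} --b--> {1,3,4}  [seen]
{3} --c--> {1}  [seen]
{1,2,3,4} --a--> {1,2,3,4}  [seen]
{1,2,3,4} --b--> {1,3,4}  [seen]
{1,2,3,4} --c--> {1,2,3,4}  [seen]
{1,3,4} --a--> {1,2,3,4}  [seen]
{1,3,4} --b--> {1,3,4}  [seen]
{1,3,4} --c--> {1,3,4}  [seen]
{3,4} --a--> {1,2,3,4}  [seen]
{3,4} --b--> {1,3,4}  [seen]
{3,4} --c--> {1,3,4}  [seen]
Reachable DFA states: {1}, {1,2,3}, {1,4}, {3}, {1,2,3,4}, {1,3,4}, {3,4}.
{3,4} is among them.

yes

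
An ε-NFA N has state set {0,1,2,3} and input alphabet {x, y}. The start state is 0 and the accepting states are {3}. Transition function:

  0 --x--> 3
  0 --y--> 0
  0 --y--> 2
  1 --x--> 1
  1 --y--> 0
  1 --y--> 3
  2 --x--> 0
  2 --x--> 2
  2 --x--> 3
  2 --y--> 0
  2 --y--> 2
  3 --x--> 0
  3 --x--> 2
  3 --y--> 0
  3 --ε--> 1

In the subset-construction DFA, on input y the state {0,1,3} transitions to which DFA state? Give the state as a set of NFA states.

{0,1,2,3}

δ(0,y) = {0,2}; δ(1,y) = {0,3}; δ(3,y) = {0}.
Union: {0,2,3}.
ε-closure gives {0,1,2,3}.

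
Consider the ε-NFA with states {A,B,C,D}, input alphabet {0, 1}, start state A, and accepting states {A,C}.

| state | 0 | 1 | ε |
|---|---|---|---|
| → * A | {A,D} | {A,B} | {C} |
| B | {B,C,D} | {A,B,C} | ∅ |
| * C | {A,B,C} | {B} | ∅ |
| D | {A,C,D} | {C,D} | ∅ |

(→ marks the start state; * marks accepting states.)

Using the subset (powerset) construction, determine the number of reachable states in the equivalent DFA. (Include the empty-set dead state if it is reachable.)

Start state of the DFA: {A,C} (ε-closure of the NFA start).
{A,C} --0--> {A,B,C,D}  [new]
{A,C} --1--> {A,B,C}  [new]
{A,B,C,D} --0--> {A,B,C,D}  [seen]
{A,B,C,D} --1--> {A,B,C,D}  [seen]
{A,B,C} --0--> {A,B,C,D}  [seen]
{A,B,C} --1--> {A,B,C}  [seen]
Reachable DFA states: {A,C}, {A,B,C,D}, {A,B,C}.

3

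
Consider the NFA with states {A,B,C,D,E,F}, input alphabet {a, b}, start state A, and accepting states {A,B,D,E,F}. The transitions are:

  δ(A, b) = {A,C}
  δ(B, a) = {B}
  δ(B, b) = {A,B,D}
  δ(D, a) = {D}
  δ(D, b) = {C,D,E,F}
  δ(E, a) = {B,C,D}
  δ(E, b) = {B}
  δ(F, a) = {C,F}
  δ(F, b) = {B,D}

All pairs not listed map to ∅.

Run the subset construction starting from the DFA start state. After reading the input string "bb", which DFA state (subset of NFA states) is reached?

{A,C}

Start: {A}.
δ(A,b) = {A,C}.
Union: {A,C}.
After b: {A,C}.
δ(A,b) = {A,C}; δ(C,b) = ∅.
Union: {A,C}.
After b: {A,C}.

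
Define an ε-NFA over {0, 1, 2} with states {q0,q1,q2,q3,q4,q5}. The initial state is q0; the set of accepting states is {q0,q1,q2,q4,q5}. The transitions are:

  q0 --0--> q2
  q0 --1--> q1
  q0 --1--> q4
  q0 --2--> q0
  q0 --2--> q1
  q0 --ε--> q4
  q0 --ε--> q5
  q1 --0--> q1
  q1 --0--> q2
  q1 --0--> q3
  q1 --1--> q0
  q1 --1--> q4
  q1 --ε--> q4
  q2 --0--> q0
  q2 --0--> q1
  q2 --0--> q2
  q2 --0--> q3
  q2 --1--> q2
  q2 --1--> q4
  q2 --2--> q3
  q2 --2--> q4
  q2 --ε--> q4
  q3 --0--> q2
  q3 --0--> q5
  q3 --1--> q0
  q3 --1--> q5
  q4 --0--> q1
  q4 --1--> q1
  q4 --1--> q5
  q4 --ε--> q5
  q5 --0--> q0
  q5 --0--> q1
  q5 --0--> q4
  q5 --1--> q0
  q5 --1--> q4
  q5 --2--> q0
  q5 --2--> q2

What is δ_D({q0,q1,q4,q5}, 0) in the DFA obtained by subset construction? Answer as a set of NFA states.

δ(q0,0) = {q2}; δ(q1,0) = {q1,q2,q3}; δ(q4,0) = {q1}; δ(q5,0) = {q0,q1,q4}.
Union: {q0,q1,q2,q3,q4}.
ε-closure gives {q0,q1,q2,q3,q4,q5}.

{q0,q1,q2,q3,q4,q5}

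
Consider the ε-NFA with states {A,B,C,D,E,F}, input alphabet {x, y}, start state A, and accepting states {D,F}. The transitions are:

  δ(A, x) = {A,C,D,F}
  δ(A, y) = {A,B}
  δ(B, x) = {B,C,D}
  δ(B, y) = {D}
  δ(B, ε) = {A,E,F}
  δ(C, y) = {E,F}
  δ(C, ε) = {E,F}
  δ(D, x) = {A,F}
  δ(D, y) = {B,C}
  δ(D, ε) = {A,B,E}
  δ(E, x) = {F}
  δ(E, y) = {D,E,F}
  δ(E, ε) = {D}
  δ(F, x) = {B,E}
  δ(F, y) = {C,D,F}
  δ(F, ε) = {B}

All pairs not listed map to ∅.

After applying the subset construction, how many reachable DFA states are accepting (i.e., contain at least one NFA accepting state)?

2

Start state of the DFA: {A} (ε-closure of the NFA start).
{A} --x--> {A,B,C,D,E,F}  [new]
{A} --y--> {A,B,D,E,F}  [new]
{A,B,C,D,E,F} --x--> {A,B,C,D,E,F}  [seen]
{A,B,C,D,E,F} --y--> {A,B,C,D,E,F}  [seen]
{A,B,D,E,F} --x--> {A,B,C,D,E,F}  [seen]
{A,B,D,E,F} --y--> {A,B,C,D,E,F}  [seen]
Reachable DFA states: {A}, {A,B,C,D,E,F}, {A,B,D,E,F}.
Accepting DFA states (contain an NFA accepting state): {A,B,C,D,E,F}, {A,B,D,E,F}.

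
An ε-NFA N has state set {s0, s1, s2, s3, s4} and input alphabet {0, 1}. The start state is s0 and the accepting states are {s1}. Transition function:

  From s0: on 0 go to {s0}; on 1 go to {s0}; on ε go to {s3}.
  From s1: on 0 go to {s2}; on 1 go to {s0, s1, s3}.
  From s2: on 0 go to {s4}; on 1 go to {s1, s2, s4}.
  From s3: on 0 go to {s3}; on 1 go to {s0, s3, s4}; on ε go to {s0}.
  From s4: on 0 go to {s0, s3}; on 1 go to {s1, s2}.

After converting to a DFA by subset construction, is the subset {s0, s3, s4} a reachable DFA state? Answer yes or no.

Start state of the DFA: {s0, s3} (ε-closure of the NFA start).
{s0, s3} --0--> {s0, s3}  [seen]
{s0, s3} --1--> {s0, s3, s4}  [new]
{s0, s3, s4} --0--> {s0, s3}  [seen]
{s0, s3, s4} --1--> {s0, s1, s2, s3, s4}  [new]
{s0, s1, s2, s3, s4} --0--> {s0, s2, s3, s4}  [new]
{s0, s1, s2, s3, s4} --1--> {s0, s1, s2, s3, s4}  [seen]
{s0, s2, s3, s4} --0--> {s0, s3, s4}  [seen]
{s0, s2, s3, s4} --1--> {s0, s1, s2, s3, s4}  [seen]
Reachable DFA states: {s0, s3}, {s0, s3, s4}, {s0, s1, s2, s3, s4}, {s0, s2, s3, s4}.
{s0, s3, s4} is among them.

yes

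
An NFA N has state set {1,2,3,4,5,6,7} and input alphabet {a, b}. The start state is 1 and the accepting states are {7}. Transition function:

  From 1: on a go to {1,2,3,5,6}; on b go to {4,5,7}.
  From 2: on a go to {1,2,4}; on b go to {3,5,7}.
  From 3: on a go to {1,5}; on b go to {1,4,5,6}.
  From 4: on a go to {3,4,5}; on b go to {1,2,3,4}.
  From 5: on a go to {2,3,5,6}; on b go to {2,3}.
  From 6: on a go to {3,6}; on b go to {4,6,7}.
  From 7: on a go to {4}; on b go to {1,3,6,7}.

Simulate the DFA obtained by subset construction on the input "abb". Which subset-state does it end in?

{1,2,3,4,5,6,7}

Start: {1}.
δ(1,a) = {1,2,3,5,6}.
Union: {1,2,3,5,6}.
After a: {1,2,3,5,6}.
δ(1,b) = {4,5,7}; δ(2,b) = {3,5,7}; δ(3,b) = {1,4,5,6}; δ(5,b) = {2,3}; δ(6,b) = {4,6,7}.
Union: {1,2,3,4,5,6,7}.
After b: {1,2,3,4,5,6,7}.
δ(1,b) = {4,5,7}; δ(2,b) = {3,5,7}; δ(3,b) = {1,4,5,6}; δ(4,b) = {1,2,3,4}; δ(5,b) = {2,3}; δ(6,b) = {4,6,7}; δ(7,b) = {1,3,6,7}.
Union: {1,2,3,4,5,6,7}.
After b: {1,2,3,4,5,6,7}.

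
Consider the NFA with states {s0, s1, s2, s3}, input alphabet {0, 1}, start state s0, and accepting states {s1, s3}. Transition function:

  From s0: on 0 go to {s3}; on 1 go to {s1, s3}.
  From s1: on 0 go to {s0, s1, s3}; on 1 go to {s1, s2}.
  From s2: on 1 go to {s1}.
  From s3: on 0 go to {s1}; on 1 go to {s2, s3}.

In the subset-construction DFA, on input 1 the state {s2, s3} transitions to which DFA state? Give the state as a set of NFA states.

{s1, s2, s3}

δ(s2,1) = {s1}; δ(s3,1) = {s2, s3}.
Union: {s1, s2, s3}.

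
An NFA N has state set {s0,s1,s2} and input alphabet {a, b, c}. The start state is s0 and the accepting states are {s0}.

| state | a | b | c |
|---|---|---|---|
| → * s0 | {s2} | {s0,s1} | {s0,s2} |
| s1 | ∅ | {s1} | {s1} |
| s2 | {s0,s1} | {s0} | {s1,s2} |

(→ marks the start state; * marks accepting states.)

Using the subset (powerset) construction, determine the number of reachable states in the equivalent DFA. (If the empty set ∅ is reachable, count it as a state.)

Start state of the DFA: {s0}.
{s0} --a--> {s2}  [new]
{s0} --b--> {s0,s1}  [new]
{s0} --c--> {s0,s2}  [new]
{s2} --a--> {s0,s1}  [seen]
{s2} --b--> {s0}  [seen]
{s2} --c--> {s1,s2}  [new]
{s0,s1} --a--> {s2}  [seen]
{s0,s1} --b--> {s0,s1}  [seen]
{s0,s1} --c--> {s0,s1,s2}  [new]
{s0,s2} --a--> {s0,s1,s2}  [seen]
{s0,s2} --b--> {s0,s1}  [seen]
{s0,s2} --c--> {s0,s1,s2}  [seen]
{s1,s2} --a--> {s0,s1}  [seen]
{s1,s2} --b--> {s0,s1}  [seen]
{s1,s2} --c--> {s1,s2}  [seen]
{s0,s1,s2} --a--> {s0,s1,s2}  [seen]
{s0,s1,s2} --b--> {s0,s1}  [seen]
{s0,s1,s2} --c--> {s0,s1,s2}  [seen]
Reachable DFA states: {s0}, {s2}, {s0,s1}, {s0,s2}, {s1,s2}, {s0,s1,s2}.

6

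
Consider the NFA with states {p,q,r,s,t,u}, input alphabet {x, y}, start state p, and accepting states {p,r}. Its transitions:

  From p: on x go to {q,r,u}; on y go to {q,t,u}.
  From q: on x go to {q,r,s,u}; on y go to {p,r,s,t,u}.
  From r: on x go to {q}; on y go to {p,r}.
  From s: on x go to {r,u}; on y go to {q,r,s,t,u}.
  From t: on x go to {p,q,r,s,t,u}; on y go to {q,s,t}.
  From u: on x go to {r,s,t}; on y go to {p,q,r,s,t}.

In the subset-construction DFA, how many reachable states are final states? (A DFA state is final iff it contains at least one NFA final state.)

4

Start state of the DFA: {p}.
{p} --x--> {q,r,u}  [new]
{p} --y--> {q,t,u}  [new]
{q,r,u} --x--> {q,r,s,t,u}  [new]
{q,r,u} --y--> {p,q,r,s,t,u}  [new]
{q,t,u} --x--> {p,q,r,s,t,u}  [seen]
{q,t,u} --y--> {p,q,r,s,t,u}  [seen]
{q,r,s,t,u} --x--> {p,q,r,s,t,u}  [seen]
{q,r,s,t,u} --y--> {p,q,r,s,t,u}  [seen]
{p,q,r,s,t,u} --x--> {p,q,r,s,t,u}  [seen]
{p,q,r,s,t,u} --y--> {p,q,r,s,t,u}  [seen]
Reachable DFA states: {p}, {q,r,u}, {q,t,u}, {q,r,s,t,u}, {p,q,r,s,t,u}.
Accepting DFA states (contain an NFA accepting state): {p}, {q,r,u}, {q,r,s,t,u}, {p,q,r,s,t,u}.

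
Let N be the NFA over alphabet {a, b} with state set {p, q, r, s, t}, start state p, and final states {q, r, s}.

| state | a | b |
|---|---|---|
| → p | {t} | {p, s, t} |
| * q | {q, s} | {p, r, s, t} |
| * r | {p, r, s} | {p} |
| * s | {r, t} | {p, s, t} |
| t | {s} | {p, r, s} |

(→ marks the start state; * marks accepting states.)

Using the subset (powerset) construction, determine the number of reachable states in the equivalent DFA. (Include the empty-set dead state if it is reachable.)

8

Start state of the DFA: {p}.
{p} --a--> {t}  [new]
{p} --b--> {p, s, t}  [new]
{t} --a--> {s}  [new]
{t} --b--> {p, r, s}  [new]
{p, s, t} --a--> {r, s, t}  [new]
{p, s, t} --b--> {p, r, s, t}  [new]
{s} --a--> {r, t}  [new]
{s} --b--> {p, s, t}  [seen]
{p, r, s} --a--> {p, r, s, t}  [seen]
{p, r, s} --b--> {p, s, t}  [seen]
{r, s, t} --a--> {p, r, s, t}  [seen]
{r, s, t} --b--> {p, r, s, t}  [seen]
{p, r, s, t} --a--> {p, r, s, t}  [seen]
{p, r, s, t} --b--> {p, r, s, t}  [seen]
{r, t} --a--> {p, r, s}  [seen]
{r, t} --b--> {p, r, s}  [seen]
Reachable DFA states: {p}, {t}, {p, s, t}, {s}, {p, r, s}, {r, s, t}, {p, r, s, t}, {r, t}.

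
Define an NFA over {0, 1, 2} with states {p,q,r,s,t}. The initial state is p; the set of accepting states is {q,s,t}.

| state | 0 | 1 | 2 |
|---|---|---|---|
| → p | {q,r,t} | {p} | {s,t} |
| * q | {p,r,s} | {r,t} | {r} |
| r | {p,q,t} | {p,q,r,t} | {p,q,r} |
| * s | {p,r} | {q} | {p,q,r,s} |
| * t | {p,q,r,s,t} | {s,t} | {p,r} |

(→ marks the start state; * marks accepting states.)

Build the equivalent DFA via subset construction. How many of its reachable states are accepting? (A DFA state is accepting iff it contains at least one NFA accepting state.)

8

Start state of the DFA: {p}.
{p} --0--> {q,r,t}  [new]
{p} --1--> {p}  [seen]
{p} --2--> {s,t}  [new]
{q,r,t} --0--> {p,q,r,s,t}  [new]
{q,r,t} --1--> {p,q,r,s,t}  [seen]
{q,r,t} --2--> {p,q,r}  [new]
{s,t} --0--> {p,q,r,s,t}  [seen]
{s,t} --1--> {q,s,t}  [new]
{s,t} --2--> {p,q,r,s}  [new]
{p,q,r,s,t} --0--> {p,q,r,s,t}  [seen]
{p,q,r,s,t} --1--> {p,q,r,s,t}  [seen]
{p,q,r,s,t} --2--> {p,q,r,s,t}  [seen]
{p,q,r} --0--> {p,q,r,s,t}  [seen]
{p,q,r} --1--> {p,q,r,t}  [new]
{p,q,r} --2--> {p,q,r,s,t}  [seen]
{q,s,t} --0--> {p,q,r,s,t}  [seen]
{q,s,t} --1--> {q,r,s,t}  [new]
{q,s,t} --2--> {p,q,r,s}  [seen]
{p,q,r,s} --0--> {p,q,r,s,t}  [seen]
{p,q,r,s} --1--> {p,q,r,t}  [seen]
{p,q,r,s} --2--> {p,q,r,s,t}  [seen]
{p,q,r,t} --0--> {p,q,r,s,t}  [seen]
{p,q,r,t} --1--> {p,q,r,s,t}  [seen]
{p,q,r,t} --2--> {p,q,r,s,t}  [seen]
{q,r,s,t} --0--> {p,q,r,s,t}  [seen]
{q,r,s,t} --1--> {p,q,r,s,t}  [seen]
{q,r,s,t} --2--> {p,q,r,s}  [seen]
Reachable DFA states: {p}, {q,r,t}, {s,t}, {p,q,r,s,t}, {p,q,r}, {q,s,t}, {p,q,r,s}, {p,q,r,t}, {q,r,s,t}.
Accepting DFA states (contain an NFA accepting state): {q,r,t}, {s,t}, {p,q,r,s,t}, {p,q,r}, {q,s,t}, {p,q,r,s}, {p,q,r,t}, {q,r,s,t}.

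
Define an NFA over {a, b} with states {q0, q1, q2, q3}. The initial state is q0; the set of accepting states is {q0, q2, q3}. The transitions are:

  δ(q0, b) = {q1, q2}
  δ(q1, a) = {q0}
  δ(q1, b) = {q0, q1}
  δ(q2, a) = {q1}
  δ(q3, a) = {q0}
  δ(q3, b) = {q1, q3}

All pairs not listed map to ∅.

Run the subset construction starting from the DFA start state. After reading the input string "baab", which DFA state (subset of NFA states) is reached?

Start: {q0}.
δ(q0,b) = {q1, q2}.
Union: {q1, q2}.
After b: {q1, q2}.
δ(q1,a) = {q0}; δ(q2,a) = {q1}.
Union: {q0, q1}.
After a: {q0, q1}.
δ(q0,a) = ∅; δ(q1,a) = {q0}.
Union: {q0}.
After a: {q0}.
δ(q0,b) = {q1, q2}.
Union: {q1, q2}.
After b: {q1, q2}.

{q1, q2}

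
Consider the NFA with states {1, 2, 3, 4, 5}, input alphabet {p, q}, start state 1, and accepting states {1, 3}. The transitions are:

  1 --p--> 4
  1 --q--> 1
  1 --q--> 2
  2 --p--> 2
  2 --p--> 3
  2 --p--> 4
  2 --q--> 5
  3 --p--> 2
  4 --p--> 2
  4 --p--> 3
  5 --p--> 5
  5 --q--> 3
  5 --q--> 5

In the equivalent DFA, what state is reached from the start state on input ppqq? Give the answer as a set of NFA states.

{3, 5}

Start: {1}.
δ(1,p) = {4}.
Union: {4}.
After p: {4}.
δ(4,p) = {2, 3}.
Union: {2, 3}.
After p: {2, 3}.
δ(2,q) = {5}; δ(3,q) = ∅.
Union: {5}.
After q: {5}.
δ(5,q) = {3, 5}.
Union: {3, 5}.
After q: {3, 5}.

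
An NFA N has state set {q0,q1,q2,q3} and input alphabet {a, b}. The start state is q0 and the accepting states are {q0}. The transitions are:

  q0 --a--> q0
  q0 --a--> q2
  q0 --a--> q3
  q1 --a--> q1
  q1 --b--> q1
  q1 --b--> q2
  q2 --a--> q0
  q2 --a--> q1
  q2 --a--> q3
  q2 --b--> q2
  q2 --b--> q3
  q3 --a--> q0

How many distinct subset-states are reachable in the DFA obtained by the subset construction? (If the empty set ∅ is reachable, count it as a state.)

8

Start state of the DFA: {q0}.
{q0} --a--> {q0,q2,q3}  [new]
{q0} --b--> ∅  [new]
{q0,q2,q3} --a--> {q0,q1,q2,q3}  [new]
{q0,q2,q3} --b--> {q2,q3}  [new]
∅ --a--> ∅  [seen]
∅ --b--> ∅  [seen]
{q0,q1,q2,q3} --a--> {q0,q1,q2,q3}  [seen]
{q0,q1,q2,q3} --b--> {q1,q2,q3}  [new]
{q2,q3} --a--> {q0,q1,q3}  [new]
{q2,q3} --b--> {q2,q3}  [seen]
{q1,q2,q3} --a--> {q0,q1,q3}  [seen]
{q1,q2,q3} --b--> {q1,q2,q3}  [seen]
{q0,q1,q3} --a--> {q0,q1,q2,q3}  [seen]
{q0,q1,q3} --b--> {q1,q2}  [new]
{q1,q2} --a--> {q0,q1,q3}  [seen]
{q1,q2} --b--> {q1,q2,q3}  [seen]
Reachable DFA states: {q0}, {q0,q2,q3}, ∅, {q0,q1,q2,q3}, {q2,q3}, {q1,q2,q3}, {q0,q1,q3}, {q1,q2}.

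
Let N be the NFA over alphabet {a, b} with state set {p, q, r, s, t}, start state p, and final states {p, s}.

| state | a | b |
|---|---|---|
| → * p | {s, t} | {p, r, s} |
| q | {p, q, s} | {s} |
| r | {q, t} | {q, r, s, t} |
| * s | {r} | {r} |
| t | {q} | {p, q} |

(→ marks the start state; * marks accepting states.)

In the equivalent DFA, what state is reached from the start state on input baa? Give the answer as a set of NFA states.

{p, q, r, s, t}

Start: {p}.
δ(p,b) = {p, r, s}.
Union: {p, r, s}.
After b: {p, r, s}.
δ(p,a) = {s, t}; δ(r,a) = {q, t}; δ(s,a) = {r}.
Union: {q, r, s, t}.
After a: {q, r, s, t}.
δ(q,a) = {p, q, s}; δ(r,a) = {q, t}; δ(s,a) = {r}; δ(t,a) = {q}.
Union: {p, q, r, s, t}.
After a: {p, q, r, s, t}.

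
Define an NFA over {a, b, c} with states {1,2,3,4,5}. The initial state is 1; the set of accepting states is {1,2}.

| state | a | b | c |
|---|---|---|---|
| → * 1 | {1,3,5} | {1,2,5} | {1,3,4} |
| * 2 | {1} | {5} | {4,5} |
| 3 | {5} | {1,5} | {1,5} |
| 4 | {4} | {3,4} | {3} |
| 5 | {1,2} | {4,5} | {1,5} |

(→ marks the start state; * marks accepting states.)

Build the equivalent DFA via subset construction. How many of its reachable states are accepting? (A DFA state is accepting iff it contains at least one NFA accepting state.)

Start state of the DFA: {1}.
{1} --a--> {1,3,5}  [new]
{1} --b--> {1,2,5}  [new]
{1} --c--> {1,3,4}  [new]
{1,3,5} --a--> {1,2,3,5}  [new]
{1,3,5} --b--> {1,2,4,5}  [new]
{1,3,5} --c--> {1,3,4,5}  [new]
{1,2,5} --a--> {1,2,3,5}  [seen]
{1,2,5} --b--> {1,2,4,5}  [seen]
{1,2,5} --c--> {1,3,4,5}  [seen]
{1,3,4} --a--> {1,3,4,5}  [seen]
{1,3,4} --b--> {1,2,3,4,5}  [new]
{1,3,4} --c--> {1,3,4,5}  [seen]
{1,2,3,5} --a--> {1,2,3,5}  [seen]
{1,2,3,5} --b--> {1,2,4,5}  [seen]
{1,2,3,5} --c--> {1,3,4,5}  [seen]
{1,2,4,5} --a--> {1,2,3,4,5}  [seen]
{1,2,4,5} --b--> {1,2,3,4,5}  [seen]
{1,2,4,5} --c--> {1,3,4,5}  [seen]
{1,3,4,5} --a--> {1,2,3,4,5}  [seen]
{1,3,4,5} --b--> {1,2,3,4,5}  [seen]
{1,3,4,5} --c--> {1,3,4,5}  [seen]
{1,2,3,4,5} --a--> {1,2,3,4,5}  [seen]
{1,2,3,4,5} --b--> {1,2,3,4,5}  [seen]
{1,2,3,4,5} --c--> {1,3,4,5}  [seen]
Reachable DFA states: {1}, {1,3,5}, {1,2,5}, {1,3,4}, {1,2,3,5}, {1,2,4,5}, {1,3,4,5}, {1,2,3,4,5}.
Accepting DFA states (contain an NFA accepting state): {1}, {1,3,5}, {1,2,5}, {1,3,4}, {1,2,3,5}, {1,2,4,5}, {1,3,4,5}, {1,2,3,4,5}.

8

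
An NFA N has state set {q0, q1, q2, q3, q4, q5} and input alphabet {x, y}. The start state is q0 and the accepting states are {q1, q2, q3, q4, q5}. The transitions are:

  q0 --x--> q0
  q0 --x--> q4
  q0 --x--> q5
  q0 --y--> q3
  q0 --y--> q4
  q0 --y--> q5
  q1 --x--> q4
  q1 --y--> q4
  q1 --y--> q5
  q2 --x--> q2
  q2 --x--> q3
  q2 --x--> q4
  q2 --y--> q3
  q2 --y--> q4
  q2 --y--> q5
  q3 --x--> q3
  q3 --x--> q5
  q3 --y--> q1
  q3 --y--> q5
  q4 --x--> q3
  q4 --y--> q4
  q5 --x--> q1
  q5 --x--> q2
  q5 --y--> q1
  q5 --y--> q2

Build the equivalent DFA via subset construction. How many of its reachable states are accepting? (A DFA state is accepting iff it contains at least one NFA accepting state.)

9

Start state of the DFA: {q0}.
{q0} --x--> {q0, q4, q5}  [new]
{q0} --y--> {q3, q4, q5}  [new]
{q0, q4, q5} --x--> {q0, q1, q2, q3, q4, q5}  [new]
{q0, q4, q5} --y--> {q1, q2, q3, q4, q5}  [new]
{q3, q4, q5} --x--> {q1, q2, q3, q5}  [new]
{q3, q4, q5} --y--> {q1, q2, q4, q5}  [new]
{q0, q1, q2, q3, q4, q5} --x--> {q0, q1, q2, q3, q4, q5}  [seen]
{q0, q1, q2, q3, q4, q5} --y--> {q1, q2, q3, q4, q5}  [seen]
{q1, q2, q3, q4, q5} --x--> {q1, q2, q3, q4, q5}  [seen]
{q1, q2, q3, q4, q5} --y--> {q1, q2, q3, q4, q5}  [seen]
{q1, q2, q3, q5} --x--> {q1, q2, q3, q4, q5}  [seen]
{q1, q2, q3, q5} --y--> {q1, q2, q3, q4, q5}  [seen]
{q1, q2, q4, q5} --x--> {q1, q2, q3, q4}  [new]
{q1, q2, q4, q5} --y--> {q1, q2, q3, q4, q5}  [seen]
{q1, q2, q3, q4} --x--> {q2, q3, q4, q5}  [new]
{q1, q2, q3, q4} --y--> {q1, q3, q4, q5}  [new]
{q2, q3, q4, q5} --x--> {q1, q2, q3, q4, q5}  [seen]
{q2, q3, q4, q5} --y--> {q1, q2, q3, q4, q5}  [seen]
{q1, q3, q4, q5} --x--> {q1, q2, q3, q4, q5}  [seen]
{q1, q3, q4, q5} --y--> {q1, q2, q4, q5}  [seen]
Reachable DFA states: {q0}, {q0, q4, q5}, {q3, q4, q5}, {q0, q1, q2, q3, q4, q5}, {q1, q2, q3, q4, q5}, {q1, q2, q3, q5}, {q1, q2, q4, q5}, {q1, q2, q3, q4}, {q2, q3, q4, q5}, {q1, q3, q4, q5}.
Accepting DFA states (contain an NFA accepting state): {q0, q4, q5}, {q3, q4, q5}, {q0, q1, q2, q3, q4, q5}, {q1, q2, q3, q4, q5}, {q1, q2, q3, q5}, {q1, q2, q4, q5}, {q1, q2, q3, q4}, {q2, q3, q4, q5}, {q1, q3, q4, q5}.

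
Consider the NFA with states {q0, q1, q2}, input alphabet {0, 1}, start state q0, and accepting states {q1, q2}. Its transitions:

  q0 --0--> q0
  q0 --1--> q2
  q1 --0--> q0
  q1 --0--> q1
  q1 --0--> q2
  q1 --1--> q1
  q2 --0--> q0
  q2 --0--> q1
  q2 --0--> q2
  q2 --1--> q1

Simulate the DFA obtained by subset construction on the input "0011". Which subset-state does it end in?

{q1}

Start: {q0}.
δ(q0,0) = {q0}.
Union: {q0}.
After 0: {q0}.
δ(q0,0) = {q0}.
Union: {q0}.
After 0: {q0}.
δ(q0,1) = {q2}.
Union: {q2}.
After 1: {q2}.
δ(q2,1) = {q1}.
Union: {q1}.
After 1: {q1}.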